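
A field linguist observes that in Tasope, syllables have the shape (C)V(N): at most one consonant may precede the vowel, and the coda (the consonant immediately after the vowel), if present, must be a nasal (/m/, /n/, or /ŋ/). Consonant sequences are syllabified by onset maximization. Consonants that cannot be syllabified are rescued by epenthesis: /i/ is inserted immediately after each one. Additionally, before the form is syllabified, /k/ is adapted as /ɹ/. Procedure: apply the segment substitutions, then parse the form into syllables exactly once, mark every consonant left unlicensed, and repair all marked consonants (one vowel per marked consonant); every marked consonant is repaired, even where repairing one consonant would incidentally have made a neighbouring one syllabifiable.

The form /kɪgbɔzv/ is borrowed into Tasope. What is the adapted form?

Substitution: /k/ → /ɹ/, giving /ɹɪgbɔzv/.
The consonants /g/, /z/, /v/ cannot be parsed into a legal (C)V(N) syllable (only a nasal (/m/, /n/, or /ŋ/) is licensed in coda position; onsets are limited to one consonant).
Inserting the epenthetic vowel yields /g/ → /gi/, /z/ → /zi/, /v/ → /vi/.

ɹɪgibɔzivi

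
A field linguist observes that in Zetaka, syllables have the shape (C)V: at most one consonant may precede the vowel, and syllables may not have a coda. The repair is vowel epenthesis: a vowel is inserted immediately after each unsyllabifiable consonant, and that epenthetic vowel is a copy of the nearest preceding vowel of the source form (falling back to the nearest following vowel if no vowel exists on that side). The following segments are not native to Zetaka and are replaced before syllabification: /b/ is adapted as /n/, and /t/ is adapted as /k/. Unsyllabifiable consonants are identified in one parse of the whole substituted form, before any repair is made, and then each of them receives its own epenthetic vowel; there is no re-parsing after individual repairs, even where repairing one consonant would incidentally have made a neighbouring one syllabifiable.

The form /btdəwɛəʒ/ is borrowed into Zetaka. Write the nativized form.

nəkədəwɛəʒə

Substitution: /b/ → /n/, /t/ → /k/, giving /nkdəwɛəʒ/.
The consonants /n/, /k/, /ʒ/ cannot be parsed into a legal (C)V syllable (no codas are permitted; onsets are limited to one consonant).
Epenthesis after each stranded consonant: /n/ → /nə/, /k/ → /kə/, /ʒ/ → /ʒə/.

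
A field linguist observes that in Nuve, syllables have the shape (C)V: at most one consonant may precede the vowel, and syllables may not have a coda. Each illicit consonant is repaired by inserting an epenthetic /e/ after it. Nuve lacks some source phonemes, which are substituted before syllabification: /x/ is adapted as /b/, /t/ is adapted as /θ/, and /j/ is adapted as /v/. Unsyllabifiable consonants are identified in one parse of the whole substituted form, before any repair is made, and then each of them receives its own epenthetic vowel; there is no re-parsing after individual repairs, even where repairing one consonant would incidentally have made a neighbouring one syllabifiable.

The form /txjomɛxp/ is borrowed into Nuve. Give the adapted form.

Substitution: /t/ → /θ/, /x/ → /b/, /j/ → /v/, giving /θbvomɛbp/.
The consonants /θ/, /b/, /b/, /p/ cannot be parsed into a legal (C)V syllable (no codas are permitted; onsets are limited to one consonant).
Each unlicensed consonant becomes the onset of a new syllable: /θ/ → /θe/, /b/ → /be/, /b/ → /be/, /p/ → /pe/.

θebevomɛbepe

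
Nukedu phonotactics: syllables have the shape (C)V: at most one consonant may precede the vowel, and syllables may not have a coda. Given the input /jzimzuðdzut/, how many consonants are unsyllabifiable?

Syllabifying with onset maximization leaves /j/, /m/, /ð/, /d/, /t/ stranded (no codas are permitted; onsets are limited to one consonant).

5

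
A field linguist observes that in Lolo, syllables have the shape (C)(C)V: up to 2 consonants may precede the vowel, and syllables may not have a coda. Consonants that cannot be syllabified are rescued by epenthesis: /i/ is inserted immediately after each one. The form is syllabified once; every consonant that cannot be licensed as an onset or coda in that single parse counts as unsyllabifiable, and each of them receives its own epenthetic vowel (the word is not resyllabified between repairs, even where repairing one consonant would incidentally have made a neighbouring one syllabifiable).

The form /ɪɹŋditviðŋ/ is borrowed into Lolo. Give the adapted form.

Syllabifying with onset maximization leaves /ɹ/, /ð/, /ŋ/ stranded (no codas are permitted; onsets may contain at most 2 consonants).
Each unlicensed consonant becomes the onset of a new syllable: /ɹ/ → /ɹi/, /ð/ → /ði/, /ŋ/ → /ŋi/.

ɪɹiŋditviðiŋi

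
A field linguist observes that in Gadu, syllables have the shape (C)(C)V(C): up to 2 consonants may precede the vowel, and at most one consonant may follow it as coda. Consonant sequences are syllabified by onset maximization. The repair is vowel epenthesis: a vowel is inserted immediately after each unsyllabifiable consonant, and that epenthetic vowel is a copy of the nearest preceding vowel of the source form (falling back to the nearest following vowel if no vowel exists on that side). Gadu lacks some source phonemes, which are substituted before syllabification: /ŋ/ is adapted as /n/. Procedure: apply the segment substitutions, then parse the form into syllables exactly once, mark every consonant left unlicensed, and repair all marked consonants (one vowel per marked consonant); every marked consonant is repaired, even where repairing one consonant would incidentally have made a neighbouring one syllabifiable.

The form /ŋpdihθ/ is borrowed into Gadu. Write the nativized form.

nipdihθi

Substitution: /ŋ/ → /n/, giving /npdihθ/.
Syllabifying with onset maximization leaves /n/, /θ/ stranded (at most one coda consonant is licensed; onsets may contain at most 2 consonants).
Epenthesis after each stranded consonant: /n/ → /ni/, /θ/ → /θi/.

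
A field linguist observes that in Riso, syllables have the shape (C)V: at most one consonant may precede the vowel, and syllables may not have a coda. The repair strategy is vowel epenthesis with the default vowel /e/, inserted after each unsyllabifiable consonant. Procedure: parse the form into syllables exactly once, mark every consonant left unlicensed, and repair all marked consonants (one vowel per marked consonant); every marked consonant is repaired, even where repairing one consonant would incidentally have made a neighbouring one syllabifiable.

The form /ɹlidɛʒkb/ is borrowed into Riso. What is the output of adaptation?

ɹelidɛʒekebe

The consonants /ɹ/, /ʒ/, /k/, /b/ cannot be parsed into a legal (C)V syllable (no codas are permitted; onsets are limited to one consonant).
Epenthesis after each stranded consonant: /ɹ/ → /ɹe/, /ʒ/ → /ʒe/, /k/ → /ke/, /b/ → /be/.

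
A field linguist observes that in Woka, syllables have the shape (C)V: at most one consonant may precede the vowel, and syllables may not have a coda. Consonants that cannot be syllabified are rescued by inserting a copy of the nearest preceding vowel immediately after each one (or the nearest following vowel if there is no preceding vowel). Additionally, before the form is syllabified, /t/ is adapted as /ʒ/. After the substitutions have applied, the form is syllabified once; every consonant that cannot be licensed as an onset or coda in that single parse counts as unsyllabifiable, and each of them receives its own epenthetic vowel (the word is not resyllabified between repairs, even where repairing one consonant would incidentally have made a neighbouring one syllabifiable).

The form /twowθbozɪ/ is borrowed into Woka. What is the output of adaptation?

Substitution: /t/ → /ʒ/, giving /ʒwowθbozɪ/.
The consonants /ʒ/, /w/, /θ/ cannot be parsed into a legal (C)V syllable (no codas are permitted; onsets are limited to one consonant).
Epenthesis after each stranded consonant: /ʒ/ → /ʒo/, /w/ → /wo/, /θ/ → /θo/.

ʒowowoθobozɪ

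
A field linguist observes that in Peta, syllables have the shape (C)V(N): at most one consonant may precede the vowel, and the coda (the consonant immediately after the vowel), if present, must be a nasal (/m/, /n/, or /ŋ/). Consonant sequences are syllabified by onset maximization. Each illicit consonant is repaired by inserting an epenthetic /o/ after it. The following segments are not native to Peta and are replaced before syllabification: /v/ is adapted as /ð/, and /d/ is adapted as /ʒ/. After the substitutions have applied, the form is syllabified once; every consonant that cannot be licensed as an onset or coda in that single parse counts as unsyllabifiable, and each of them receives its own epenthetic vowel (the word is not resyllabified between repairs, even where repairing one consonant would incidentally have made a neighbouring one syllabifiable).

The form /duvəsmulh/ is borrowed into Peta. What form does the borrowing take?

Substitution: /d/ → /ʒ/, /v/ → /ð/, giving /ʒuðəsmulh/.
The consonants /s/, /l/, /h/ cannot be parsed into a legal (C)V(N) syllable (only a nasal (/m/, /n/, or /ŋ/) is licensed in coda position; onsets are limited to one consonant).
Epenthesis after each stranded consonant: /s/ → /so/, /l/ → /lo/, /h/ → /ho/.

ʒuðəsomuloho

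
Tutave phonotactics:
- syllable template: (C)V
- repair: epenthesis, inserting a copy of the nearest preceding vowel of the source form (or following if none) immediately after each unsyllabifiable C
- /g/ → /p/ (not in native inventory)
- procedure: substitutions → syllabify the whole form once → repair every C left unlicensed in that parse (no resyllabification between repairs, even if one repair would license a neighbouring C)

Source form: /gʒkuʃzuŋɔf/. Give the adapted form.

Substitution: /g/ → /p/, giving /pʒkuʃzuŋɔf/.
Syllabifying with onset maximization leaves /p/, /ʒ/, /ʃ/, /f/ stranded (no codas are permitted; onsets are limited to one consonant).
Epenthesis after each stranded consonant: /p/ → /pu/, /ʒ/ → /ʒu/, /ʃ/ → /ʃu/, /f/ → /fɔ/.

puʒukuʃuzuŋɔfɔ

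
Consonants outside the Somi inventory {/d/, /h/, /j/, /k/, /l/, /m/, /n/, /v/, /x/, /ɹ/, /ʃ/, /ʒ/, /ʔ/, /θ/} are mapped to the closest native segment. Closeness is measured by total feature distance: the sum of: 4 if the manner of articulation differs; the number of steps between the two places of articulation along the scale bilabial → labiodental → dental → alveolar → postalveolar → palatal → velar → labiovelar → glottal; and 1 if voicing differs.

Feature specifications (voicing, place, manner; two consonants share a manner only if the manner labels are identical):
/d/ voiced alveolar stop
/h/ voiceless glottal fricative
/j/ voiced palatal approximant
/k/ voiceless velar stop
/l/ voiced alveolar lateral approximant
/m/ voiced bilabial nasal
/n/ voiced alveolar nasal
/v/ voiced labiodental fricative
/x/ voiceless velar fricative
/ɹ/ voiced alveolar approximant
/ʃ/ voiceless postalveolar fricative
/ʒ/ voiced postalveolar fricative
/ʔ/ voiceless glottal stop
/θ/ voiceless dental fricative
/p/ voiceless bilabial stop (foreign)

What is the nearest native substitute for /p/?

d

/d/ is closest: same manner (stop), place distance 3 (bilabial→alveolar), voicing differs (+1); total 4. Next closest is /m/ at distance 5.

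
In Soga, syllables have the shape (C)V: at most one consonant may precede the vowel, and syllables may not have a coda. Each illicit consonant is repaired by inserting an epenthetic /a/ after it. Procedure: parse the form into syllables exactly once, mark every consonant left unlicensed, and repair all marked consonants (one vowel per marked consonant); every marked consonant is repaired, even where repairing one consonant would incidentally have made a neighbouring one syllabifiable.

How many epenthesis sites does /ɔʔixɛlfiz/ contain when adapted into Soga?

2

The unsyllabifiable consonants are /l/, /z/; each receives one epenthetic vowel.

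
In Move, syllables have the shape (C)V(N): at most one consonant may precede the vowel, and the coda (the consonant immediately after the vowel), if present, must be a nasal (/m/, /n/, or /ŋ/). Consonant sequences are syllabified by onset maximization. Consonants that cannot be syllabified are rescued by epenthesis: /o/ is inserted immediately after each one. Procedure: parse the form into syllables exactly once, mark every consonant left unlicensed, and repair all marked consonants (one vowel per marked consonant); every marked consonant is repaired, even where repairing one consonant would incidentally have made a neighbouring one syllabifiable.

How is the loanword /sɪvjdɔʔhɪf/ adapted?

Under (C)V(N), the unsyllabifiable consonants are /v/, /j/, /ʔ/, /f/ (only a nasal (/m/, /n/, or /ŋ/) is licensed in coda position; onsets are limited to one consonant).
Inserting the epenthetic vowel yields /v/ → /vo/, /j/ → /jo/, /ʔ/ → /ʔo/, /f/ → /fo/.

sɪvojodɔʔohɪfo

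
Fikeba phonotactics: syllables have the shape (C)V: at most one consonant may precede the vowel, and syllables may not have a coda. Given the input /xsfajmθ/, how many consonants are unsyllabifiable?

Syllabifying with onset maximization leaves /x/, /s/, /j/, /m/, /θ/ stranded (no codas are permitted; onsets are limited to one consonant).

5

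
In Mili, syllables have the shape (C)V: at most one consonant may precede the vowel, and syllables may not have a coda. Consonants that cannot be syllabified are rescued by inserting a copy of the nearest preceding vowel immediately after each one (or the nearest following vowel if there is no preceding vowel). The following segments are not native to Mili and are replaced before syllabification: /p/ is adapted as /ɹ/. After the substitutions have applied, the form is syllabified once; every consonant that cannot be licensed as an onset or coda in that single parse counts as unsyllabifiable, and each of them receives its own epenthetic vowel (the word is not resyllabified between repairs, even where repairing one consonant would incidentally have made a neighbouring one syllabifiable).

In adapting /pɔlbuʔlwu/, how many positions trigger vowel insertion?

3

After substitution the input is /ɹɔlbuʔlwu/.
The unsyllabifiable consonants are /l/, /ʔ/, /l/; each receives one epenthetic vowel.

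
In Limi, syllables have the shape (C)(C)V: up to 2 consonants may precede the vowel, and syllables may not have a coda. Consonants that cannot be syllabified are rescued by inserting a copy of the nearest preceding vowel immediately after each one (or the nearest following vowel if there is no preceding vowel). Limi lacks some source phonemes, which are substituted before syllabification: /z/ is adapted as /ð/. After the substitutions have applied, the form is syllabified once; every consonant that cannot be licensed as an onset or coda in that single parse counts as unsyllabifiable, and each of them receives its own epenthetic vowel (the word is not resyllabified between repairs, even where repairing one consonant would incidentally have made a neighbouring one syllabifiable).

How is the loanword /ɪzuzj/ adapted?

Substitution: /z/ → /ð/, giving /ɪðuðj/.
Under (C)(C)V, the unsyllabifiable consonants are /ð/, /j/ (no codas are permitted; onsets may contain at most 2 consonants).
Inserting the epenthetic vowel yields /ð/ → /ðu/, /j/ → /ju/.

ɪðuðuju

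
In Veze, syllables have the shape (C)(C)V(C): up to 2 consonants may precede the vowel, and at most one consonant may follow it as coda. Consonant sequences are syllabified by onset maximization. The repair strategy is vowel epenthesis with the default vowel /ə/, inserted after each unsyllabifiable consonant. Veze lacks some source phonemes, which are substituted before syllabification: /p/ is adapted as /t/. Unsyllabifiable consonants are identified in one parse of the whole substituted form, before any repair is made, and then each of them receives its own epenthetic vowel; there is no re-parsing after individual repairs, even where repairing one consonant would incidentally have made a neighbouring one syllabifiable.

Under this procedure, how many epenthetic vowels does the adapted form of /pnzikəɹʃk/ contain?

After substitution the input is /tnzikəɹʃk/.
The unsyllabifiable consonants are /t/, /ʃ/, /k/; each receives one epenthetic vowel.

3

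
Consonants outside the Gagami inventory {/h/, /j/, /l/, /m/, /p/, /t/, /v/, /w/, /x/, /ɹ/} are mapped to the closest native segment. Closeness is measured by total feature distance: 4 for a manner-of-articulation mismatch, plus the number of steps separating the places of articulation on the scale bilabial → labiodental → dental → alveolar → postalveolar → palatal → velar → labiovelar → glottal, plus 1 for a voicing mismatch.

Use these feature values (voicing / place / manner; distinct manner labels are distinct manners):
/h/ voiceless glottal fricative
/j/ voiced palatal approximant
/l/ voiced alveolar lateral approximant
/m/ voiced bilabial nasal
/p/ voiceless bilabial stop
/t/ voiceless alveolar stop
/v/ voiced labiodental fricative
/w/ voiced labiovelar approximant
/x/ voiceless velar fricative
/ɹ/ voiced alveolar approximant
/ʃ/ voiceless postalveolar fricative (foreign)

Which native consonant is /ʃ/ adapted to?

/x/ is closest: same manner (fricative), place distance 2 (postalveolar→velar), same voicing; total 2. Next closest is /h/ at distance 4.

x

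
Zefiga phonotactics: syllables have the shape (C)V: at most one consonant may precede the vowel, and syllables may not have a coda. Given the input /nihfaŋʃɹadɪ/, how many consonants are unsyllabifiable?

3

Syllabifying with onset maximization leaves /h/, /ŋ/, /ʃ/ stranded (no codas are permitted; onsets are limited to one consonant).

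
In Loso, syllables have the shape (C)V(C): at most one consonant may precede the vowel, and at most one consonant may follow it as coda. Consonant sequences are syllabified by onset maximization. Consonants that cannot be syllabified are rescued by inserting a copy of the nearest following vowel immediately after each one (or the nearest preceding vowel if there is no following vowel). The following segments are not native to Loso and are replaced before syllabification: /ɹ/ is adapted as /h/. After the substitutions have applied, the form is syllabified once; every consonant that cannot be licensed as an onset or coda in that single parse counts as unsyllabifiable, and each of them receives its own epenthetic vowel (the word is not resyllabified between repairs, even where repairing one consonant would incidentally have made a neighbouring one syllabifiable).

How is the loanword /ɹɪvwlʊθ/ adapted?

hɪvwʊlʊθ

Substitution: /ɹ/ → /h/, giving /hɪvwlʊθ/.
The consonants /w/ cannot be parsed into a legal (C)V(C) syllable (at most one coda consonant is licensed; onsets are limited to one consonant).
Each unlicensed consonant becomes the onset of a new syllable: /w/ → /wʊ/.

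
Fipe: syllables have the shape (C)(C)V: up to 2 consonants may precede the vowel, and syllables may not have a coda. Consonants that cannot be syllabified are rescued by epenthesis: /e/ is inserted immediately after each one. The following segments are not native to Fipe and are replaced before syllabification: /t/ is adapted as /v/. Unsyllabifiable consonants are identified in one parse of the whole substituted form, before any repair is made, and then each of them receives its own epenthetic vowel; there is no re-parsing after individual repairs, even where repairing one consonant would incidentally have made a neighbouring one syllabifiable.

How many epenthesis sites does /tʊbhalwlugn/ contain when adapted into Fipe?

After substitution the input is /vʊbhalwlugn/.
The unsyllabifiable consonants are /l/, /g/, /n/; each receives one epenthetic vowel.

3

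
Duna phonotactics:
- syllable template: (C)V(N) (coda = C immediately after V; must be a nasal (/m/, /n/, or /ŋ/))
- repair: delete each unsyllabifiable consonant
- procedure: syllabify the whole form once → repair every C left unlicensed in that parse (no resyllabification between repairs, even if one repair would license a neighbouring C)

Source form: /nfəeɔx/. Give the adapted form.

fəeɔ

The consonants /n/, /x/ cannot be parsed into a legal (C)V(N) syllable (only a nasal (/m/, /n/, or /ŋ/) is licensed in coda position; onsets are limited to one consonant).
Each unlicensed consonant is deleted: /n/, /x/.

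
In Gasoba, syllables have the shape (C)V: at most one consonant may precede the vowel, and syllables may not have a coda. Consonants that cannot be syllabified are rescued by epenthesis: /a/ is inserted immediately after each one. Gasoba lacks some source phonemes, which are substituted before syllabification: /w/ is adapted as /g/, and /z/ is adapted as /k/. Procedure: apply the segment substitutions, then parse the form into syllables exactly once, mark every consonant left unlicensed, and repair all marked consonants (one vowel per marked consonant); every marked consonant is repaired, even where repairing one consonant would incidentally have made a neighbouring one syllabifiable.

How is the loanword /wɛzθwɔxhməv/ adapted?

Substitution: /w/ → /g/, /z/ → /k/, giving /gɛkθgɔxhməv/.
The consonants /k/, /θ/, /x/, /h/, /v/ cannot be parsed into a legal (C)V syllable (no codas are permitted; onsets are limited to one consonant).
Epenthesis after each stranded consonant: /k/ → /ka/, /θ/ → /θa/, /x/ → /xa/, /h/ → /ha/, /v/ → /va/.

gɛkaθagɔxahaməva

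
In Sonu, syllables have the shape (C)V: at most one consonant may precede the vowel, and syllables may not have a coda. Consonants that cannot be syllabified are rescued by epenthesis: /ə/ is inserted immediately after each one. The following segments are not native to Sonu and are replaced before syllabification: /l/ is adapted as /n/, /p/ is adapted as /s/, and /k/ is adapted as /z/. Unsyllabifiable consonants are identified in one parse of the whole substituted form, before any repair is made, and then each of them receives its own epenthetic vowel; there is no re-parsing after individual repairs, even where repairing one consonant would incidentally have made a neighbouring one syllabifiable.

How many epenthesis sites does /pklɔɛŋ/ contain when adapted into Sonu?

After substitution the input is /sznɔɛŋ/.
The unsyllabifiable consonants are /s/, /z/, /ŋ/; each receives one epenthetic vowel.

3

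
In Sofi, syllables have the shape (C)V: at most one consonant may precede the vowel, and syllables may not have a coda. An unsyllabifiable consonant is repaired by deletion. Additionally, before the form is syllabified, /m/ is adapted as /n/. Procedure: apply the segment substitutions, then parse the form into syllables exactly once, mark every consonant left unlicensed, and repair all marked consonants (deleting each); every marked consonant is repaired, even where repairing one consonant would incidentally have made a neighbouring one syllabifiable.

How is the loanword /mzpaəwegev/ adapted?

Substitution: /m/ → /n/, giving /nzpaəwegev/.
Syllabifying with onset maximization leaves /n/, /z/, /v/ stranded (no codas are permitted; onsets are limited to one consonant).
Deletion applies to /n/, /z/, /v/.

paəwege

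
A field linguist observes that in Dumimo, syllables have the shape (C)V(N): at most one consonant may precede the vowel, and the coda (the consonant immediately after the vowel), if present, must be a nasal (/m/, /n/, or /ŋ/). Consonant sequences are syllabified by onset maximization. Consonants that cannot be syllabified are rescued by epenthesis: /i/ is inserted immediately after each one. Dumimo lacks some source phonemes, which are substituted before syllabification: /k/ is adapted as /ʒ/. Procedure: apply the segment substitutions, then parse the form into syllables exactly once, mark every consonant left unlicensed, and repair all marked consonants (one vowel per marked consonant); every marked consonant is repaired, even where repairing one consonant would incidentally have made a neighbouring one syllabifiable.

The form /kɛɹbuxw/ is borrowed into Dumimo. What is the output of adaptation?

ʒɛɹibuxiwi

Substitution: /k/ → /ʒ/, giving /ʒɛɹbuxw/.
Under (C)V(N), the unsyllabifiable consonants are /ɹ/, /x/, /w/ (only a nasal (/m/, /n/, or /ŋ/) is licensed in coda position; onsets are limited to one consonant).
Each unlicensed consonant becomes the onset of a new syllable: /ɹ/ → /ɹi/, /x/ → /xi/, /w/ → /wi/.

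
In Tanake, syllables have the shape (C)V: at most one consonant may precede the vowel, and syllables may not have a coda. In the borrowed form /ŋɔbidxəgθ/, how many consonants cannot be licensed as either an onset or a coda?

3

Under (C)V, the unsyllabifiable consonants are /d/, /g/, /θ/ (no codas are permitted; onsets are limited to one consonant).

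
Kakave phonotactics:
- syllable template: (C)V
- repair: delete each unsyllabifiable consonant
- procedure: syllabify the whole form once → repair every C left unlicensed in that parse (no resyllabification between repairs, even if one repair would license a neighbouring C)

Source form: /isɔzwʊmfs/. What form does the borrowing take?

isɔwʊ

Syllabifying with onset maximization leaves /z/, /m/, /f/, /s/ stranded (no codas are permitted; onsets are limited to one consonant).
Each unlicensed consonant is deleted: /z/, /m/, /f/, /s/.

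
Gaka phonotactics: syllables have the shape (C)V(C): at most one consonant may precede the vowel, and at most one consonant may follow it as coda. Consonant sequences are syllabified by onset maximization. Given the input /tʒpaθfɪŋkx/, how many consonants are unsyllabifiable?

4

The consonants /t/, /ʒ/, /k/, /x/ cannot be parsed into a legal (C)V(C) syllable (at most one coda consonant is licensed; onsets are limited to one consonant).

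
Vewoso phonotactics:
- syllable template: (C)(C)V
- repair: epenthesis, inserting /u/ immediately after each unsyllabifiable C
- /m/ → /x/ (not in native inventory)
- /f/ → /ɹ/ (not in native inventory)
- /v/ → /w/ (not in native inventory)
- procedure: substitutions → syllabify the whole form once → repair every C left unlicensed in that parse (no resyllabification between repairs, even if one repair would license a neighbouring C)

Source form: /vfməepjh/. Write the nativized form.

wuɹxəepujuhu

Substitution: /v/ → /w/, /f/ → /ɹ/, /m/ → /x/, giving /wɹxəepjh/.
Under (C)(C)V, the unsyllabifiable consonants are /w/, /p/, /j/, /h/ (no codas are permitted; onsets may contain at most 2 consonants).
Epenthesis after each stranded consonant: /w/ → /wu/, /p/ → /pu/, /j/ → /ju/, /h/ → /hu/.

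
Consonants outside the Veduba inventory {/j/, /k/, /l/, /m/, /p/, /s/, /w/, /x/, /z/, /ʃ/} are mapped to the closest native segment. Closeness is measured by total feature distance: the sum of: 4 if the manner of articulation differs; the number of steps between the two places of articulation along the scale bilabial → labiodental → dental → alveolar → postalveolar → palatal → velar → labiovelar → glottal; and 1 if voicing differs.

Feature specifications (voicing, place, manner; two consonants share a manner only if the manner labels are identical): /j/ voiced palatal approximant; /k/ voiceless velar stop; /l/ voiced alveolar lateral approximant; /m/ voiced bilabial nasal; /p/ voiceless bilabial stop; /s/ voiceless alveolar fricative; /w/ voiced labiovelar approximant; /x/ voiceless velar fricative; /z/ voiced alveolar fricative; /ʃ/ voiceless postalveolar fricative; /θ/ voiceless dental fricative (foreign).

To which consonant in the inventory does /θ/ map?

s

/s/ is closest: same manner (fricative), place distance 1 (dental→alveolar), same voicing; total 1. Next closest is /z/ at distance 2.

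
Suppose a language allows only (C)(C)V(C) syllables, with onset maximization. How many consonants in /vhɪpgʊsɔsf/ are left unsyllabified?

The consonants /f/ cannot be parsed into a legal (C)(C)V(C) syllable (at most one coda consonant is licensed; onsets may contain at most 2 consonants).

1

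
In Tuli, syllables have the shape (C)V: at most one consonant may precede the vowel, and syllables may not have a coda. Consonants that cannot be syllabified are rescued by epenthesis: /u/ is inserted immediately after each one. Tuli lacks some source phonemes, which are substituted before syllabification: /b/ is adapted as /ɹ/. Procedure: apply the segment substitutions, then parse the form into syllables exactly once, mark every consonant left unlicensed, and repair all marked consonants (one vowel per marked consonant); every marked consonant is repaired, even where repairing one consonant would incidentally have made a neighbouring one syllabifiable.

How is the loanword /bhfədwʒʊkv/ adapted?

Substitution: /b/ → /ɹ/, giving /ɹhfədwʒʊkv/.
The consonants /ɹ/, /h/, /d/, /w/, /k/, /v/ cannot be parsed into a legal (C)V syllable (no codas are permitted; onsets are limited to one consonant).
Inserting the epenthetic vowel yields /ɹ/ → /ɹu/, /h/ → /hu/, /d/ → /du/, /w/ → /wu/, /k/ → /ku/, /v/ → /vu/.

ɹuhufəduwuʒʊkuvu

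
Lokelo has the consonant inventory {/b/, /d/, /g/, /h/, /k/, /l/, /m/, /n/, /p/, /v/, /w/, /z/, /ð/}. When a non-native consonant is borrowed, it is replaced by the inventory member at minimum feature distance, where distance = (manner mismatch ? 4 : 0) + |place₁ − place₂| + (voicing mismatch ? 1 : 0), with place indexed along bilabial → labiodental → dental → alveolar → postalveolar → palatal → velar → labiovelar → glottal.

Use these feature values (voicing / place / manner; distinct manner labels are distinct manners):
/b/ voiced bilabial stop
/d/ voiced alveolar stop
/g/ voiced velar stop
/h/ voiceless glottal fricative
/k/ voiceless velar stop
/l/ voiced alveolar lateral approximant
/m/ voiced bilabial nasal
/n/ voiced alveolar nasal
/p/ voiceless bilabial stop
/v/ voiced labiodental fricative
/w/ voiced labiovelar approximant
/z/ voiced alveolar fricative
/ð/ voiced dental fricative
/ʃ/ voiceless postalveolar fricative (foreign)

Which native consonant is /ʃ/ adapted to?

z

/z/ is closest: same manner (fricative), place distance 1 (postalveolar→alveolar), voicing differs (+1); total 2. Next closest is /ð/ at distance 3.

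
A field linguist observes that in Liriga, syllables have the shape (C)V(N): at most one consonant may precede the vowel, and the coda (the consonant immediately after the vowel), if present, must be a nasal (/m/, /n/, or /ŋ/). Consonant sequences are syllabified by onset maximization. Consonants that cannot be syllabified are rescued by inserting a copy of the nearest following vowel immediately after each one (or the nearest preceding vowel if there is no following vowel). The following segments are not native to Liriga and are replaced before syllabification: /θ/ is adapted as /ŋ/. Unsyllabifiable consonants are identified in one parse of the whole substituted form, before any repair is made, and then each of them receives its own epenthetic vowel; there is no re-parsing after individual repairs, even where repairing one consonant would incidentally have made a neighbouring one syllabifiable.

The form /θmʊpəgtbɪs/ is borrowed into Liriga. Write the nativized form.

Substitution: /θ/ → /ŋ/, giving /ŋmʊpəgtbɪs/.
Under (C)V(N), the unsyllabifiable consonants are /ŋ/, /g/, /t/, /s/ (only a nasal (/m/, /n/, or /ŋ/) is licensed in coda position; onsets are limited to one consonant).
Each unlicensed consonant becomes the onset of a new syllable: /ŋ/ → /ŋʊ/, /g/ → /gɪ/, /t/ → /tɪ/, /s/ → /sɪ/.

ŋʊmʊpəgɪtɪbɪsɪ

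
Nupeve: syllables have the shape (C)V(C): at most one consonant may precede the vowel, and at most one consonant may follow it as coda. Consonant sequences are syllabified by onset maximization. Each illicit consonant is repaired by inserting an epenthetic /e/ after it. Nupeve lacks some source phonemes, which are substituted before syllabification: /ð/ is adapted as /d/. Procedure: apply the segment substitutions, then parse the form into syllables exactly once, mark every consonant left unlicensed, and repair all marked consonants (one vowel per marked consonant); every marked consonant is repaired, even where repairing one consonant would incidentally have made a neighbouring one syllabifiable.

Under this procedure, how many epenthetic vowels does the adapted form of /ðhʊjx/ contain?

2

After substitution the input is /dhʊjx/.
The unsyllabifiable consonants are /d/, /x/; each receives one epenthetic vowel.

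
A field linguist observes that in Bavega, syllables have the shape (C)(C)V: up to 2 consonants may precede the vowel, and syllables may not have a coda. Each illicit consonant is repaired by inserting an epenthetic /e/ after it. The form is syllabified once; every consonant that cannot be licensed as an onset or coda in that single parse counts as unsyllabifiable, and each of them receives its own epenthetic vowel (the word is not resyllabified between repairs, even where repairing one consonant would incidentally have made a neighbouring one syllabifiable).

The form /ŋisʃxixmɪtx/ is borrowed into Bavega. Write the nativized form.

ŋiseʃxixmɪtexe

Under (C)(C)V, the unsyllabifiable consonants are /s/, /t/, /x/ (no codas are permitted; onsets may contain at most 2 consonants).
Each unlicensed consonant becomes the onset of a new syllable: /s/ → /se/, /t/ → /te/, /x/ → /xe/.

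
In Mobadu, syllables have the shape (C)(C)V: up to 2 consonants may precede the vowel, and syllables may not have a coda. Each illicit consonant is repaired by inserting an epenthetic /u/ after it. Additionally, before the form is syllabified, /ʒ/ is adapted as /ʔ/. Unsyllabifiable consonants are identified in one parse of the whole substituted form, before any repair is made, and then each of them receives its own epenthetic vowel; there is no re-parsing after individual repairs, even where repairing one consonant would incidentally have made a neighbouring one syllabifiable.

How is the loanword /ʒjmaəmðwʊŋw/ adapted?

Substitution: /ʒ/ → /ʔ/, giving /ʔjmaəmðwʊŋw/.
Syllabifying with onset maximization leaves /ʔ/, /m/, /ŋ/, /w/ stranded (no codas are permitted; onsets may contain at most 2 consonants).
Epenthesis after each stranded consonant: /ʔ/ → /ʔu/, /m/ → /mu/, /ŋ/ → /ŋu/, /w/ → /wu/.

ʔujmaəmuðwʊŋuwu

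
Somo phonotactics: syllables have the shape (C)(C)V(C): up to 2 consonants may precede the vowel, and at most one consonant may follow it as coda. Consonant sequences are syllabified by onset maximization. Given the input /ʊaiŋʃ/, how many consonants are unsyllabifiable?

Syllabifying with onset maximization leaves /ʃ/ stranded (at most one coda consonant is licensed; onsets may contain at most 2 consonants).

1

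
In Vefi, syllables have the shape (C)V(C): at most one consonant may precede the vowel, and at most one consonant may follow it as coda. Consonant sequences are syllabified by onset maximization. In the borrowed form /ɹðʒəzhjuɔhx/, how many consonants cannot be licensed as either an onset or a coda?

4

The consonants /ɹ/, /ð/, /h/, /x/ cannot be parsed into a legal (C)V(C) syllable (at most one coda consonant is licensed; onsets are limited to one consonant).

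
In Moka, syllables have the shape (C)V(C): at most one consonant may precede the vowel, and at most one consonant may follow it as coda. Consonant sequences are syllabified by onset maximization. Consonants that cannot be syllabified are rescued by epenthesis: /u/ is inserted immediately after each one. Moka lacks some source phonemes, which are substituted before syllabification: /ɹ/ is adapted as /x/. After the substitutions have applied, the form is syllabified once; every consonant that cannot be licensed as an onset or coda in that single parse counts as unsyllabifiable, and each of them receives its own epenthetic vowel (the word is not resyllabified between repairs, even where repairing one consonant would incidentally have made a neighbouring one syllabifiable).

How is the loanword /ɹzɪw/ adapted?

xuzɪw

Substitution: /ɹ/ → /x/, giving /xzɪw/.
Under (C)V(C), the unsyllabifiable consonants are /x/ (at most one coda consonant is licensed; onsets are limited to one consonant).
Inserting the epenthetic vowel yields /x/ → /xu/.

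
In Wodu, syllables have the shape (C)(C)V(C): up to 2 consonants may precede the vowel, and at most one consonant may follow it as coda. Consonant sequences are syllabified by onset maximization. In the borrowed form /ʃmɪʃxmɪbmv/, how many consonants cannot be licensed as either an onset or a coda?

2

Syllabifying with onset maximization leaves /m/, /v/ stranded (at most one coda consonant is licensed; onsets may contain at most 2 consonants).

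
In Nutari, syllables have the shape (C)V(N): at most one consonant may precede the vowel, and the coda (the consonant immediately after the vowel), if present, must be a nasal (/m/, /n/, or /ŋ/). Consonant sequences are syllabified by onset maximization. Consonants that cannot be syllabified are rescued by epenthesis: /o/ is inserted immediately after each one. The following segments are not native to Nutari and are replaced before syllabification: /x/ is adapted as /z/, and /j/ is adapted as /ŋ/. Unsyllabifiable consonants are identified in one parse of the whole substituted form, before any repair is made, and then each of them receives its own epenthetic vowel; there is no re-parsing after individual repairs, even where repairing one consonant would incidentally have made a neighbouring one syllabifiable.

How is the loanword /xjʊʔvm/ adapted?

zoŋʊʔovomo

Substitution: /x/ → /z/, /j/ → /ŋ/, giving /zŋʊʔvm/.
The consonants /z/, /ʔ/, /v/, /m/ cannot be parsed into a legal (C)V(N) syllable (only a nasal (/m/, /n/, or /ŋ/) is licensed in coda position; onsets are limited to one consonant).
Each unlicensed consonant becomes the onset of a new syllable: /z/ → /zo/, /ʔ/ → /ʔo/, /v/ → /vo/, /m/ → /mo/.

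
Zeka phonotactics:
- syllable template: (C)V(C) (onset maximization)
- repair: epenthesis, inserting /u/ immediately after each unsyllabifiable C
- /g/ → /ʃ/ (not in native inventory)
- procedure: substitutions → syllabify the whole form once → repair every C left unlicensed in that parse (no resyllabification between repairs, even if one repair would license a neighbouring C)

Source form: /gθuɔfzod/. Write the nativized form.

ʃuθuɔfzod

Substitution: /g/ → /ʃ/, giving /ʃθuɔfzod/.
The consonants /ʃ/ cannot be parsed into a legal (C)V(C) syllable (at most one coda consonant is licensed; onsets are limited to one consonant).
Each unlicensed consonant becomes the onset of a new syllable: /ʃ/ → /ʃu/.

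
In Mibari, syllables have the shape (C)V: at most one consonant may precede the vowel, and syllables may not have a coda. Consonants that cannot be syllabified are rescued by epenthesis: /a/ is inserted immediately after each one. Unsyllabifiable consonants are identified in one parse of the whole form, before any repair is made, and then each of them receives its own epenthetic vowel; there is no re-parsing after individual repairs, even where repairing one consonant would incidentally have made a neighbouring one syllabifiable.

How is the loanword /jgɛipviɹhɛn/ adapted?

jagɛipaviɹahɛna

Under (C)V, the unsyllabifiable consonants are /j/, /p/, /ɹ/, /n/ (no codas are permitted; onsets are limited to one consonant).
Each unlicensed consonant becomes the onset of a new syllable: /j/ → /ja/, /p/ → /pa/, /ɹ/ → /ɹa/, /n/ → /na/.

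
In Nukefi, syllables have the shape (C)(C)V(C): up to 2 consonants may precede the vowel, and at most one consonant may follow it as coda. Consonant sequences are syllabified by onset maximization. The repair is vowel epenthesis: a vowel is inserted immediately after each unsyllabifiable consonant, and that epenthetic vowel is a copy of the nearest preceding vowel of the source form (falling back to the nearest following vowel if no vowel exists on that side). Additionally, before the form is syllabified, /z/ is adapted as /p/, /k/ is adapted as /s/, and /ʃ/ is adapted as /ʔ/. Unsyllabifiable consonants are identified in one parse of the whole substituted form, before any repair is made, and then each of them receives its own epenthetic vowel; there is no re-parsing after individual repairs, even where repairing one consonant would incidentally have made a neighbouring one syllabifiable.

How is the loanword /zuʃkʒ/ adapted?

puʔsuʒu

Substitution: /z/ → /p/, /ʃ/ → /ʔ/, /k/ → /s/, giving /puʔsʒ/.
Under (C)(C)V(C), the unsyllabifiable consonants are /s/, /ʒ/ (at most one coda consonant is licensed; onsets may contain at most 2 consonants).
Inserting the epenthetic vowel yields /s/ → /su/, /ʒ/ → /ʒu/.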